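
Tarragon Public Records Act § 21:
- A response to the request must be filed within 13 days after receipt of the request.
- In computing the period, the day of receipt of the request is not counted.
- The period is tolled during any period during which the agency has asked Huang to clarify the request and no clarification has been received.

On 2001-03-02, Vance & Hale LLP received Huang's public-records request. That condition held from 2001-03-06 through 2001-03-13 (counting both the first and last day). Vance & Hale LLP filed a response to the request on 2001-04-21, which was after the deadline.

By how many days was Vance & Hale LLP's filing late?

13 days after 2001-03-02 is March 15, 2001.
From March 6, 2001 through March 13, 2001 inclusive is 8 days; tolling adds 8 days: March 15, 2001 + 8 days = March 23, 2001.
The deadline is March 23, 2001; from March 23, 2001 to April 21, 2001 is 29 days.

29 days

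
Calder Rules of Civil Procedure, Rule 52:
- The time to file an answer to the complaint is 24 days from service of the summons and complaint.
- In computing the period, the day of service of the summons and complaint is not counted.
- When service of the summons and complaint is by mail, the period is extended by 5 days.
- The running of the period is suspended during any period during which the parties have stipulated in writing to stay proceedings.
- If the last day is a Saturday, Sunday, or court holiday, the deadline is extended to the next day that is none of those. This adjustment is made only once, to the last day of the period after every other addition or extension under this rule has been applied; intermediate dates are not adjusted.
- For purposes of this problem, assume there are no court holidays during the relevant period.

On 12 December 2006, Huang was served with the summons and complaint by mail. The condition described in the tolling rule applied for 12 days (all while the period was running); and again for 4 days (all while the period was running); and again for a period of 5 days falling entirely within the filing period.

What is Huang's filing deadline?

24 days after 12 December 2006 is January 5, 2007.
Service was by mail, adding 5 days: January 5, 2007 + 5 days = January 10, 2007.
Tolling adds 12 days: January 10, 2007 + 12 days = January 22, 2007.
Tolling adds 4 days: January 22, 2007 + 4 days = January 26, 2007.
Tolling adds 5 days: January 26, 2007 + 5 days = January 31, 2007.
January 31, 2007 is a Wednesday and not a court holiday, so no extension applies.

January 31, 2007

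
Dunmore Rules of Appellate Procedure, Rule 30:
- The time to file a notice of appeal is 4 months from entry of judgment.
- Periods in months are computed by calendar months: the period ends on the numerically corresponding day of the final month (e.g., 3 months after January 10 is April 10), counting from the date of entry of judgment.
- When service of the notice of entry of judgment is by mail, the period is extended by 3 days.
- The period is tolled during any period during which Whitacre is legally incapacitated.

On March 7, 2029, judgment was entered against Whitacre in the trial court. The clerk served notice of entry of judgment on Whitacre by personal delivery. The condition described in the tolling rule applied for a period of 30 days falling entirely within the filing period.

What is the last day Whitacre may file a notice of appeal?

4 months after March 7, 2029 is July 7, 2029.
Service was not by mail, so no mail extension applies.
Tolling adds 30 days: July 7, 2029 + 30 days = August 6, 2029.

August 6, 2029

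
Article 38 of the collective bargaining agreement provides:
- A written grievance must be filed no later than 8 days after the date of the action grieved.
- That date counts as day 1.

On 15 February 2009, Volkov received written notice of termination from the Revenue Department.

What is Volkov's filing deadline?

Counting 15 February 2009 as day 1, day 8 is February 22, 2009.

February 22, 2009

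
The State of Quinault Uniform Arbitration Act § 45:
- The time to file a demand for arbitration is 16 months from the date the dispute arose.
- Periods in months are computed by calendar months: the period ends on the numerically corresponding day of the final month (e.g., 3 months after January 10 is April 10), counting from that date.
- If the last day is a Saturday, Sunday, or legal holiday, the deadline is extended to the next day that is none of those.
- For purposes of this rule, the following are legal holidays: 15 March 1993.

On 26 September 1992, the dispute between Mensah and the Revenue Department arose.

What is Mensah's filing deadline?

16 months after 26 September 1992 is January 26, 1994.
January 26, 1994 is a Wednesday and not a legal holiday, so no extension applies.

January 26, 1994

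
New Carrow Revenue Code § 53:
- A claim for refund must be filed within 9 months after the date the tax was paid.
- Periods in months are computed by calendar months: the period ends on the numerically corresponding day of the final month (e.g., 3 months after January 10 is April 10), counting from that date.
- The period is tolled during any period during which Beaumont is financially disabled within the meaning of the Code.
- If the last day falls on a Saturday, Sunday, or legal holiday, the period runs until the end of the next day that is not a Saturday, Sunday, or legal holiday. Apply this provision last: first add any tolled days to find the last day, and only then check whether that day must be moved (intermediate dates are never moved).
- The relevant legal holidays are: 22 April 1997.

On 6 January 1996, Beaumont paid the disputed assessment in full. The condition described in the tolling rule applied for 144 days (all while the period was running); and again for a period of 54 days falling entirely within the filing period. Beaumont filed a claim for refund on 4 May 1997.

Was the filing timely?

No

9 months after 6 January 1996 is October 6, 1996.
Tolling adds 144 days: October 6, 1996 + 144 days = February 27, 1997.
Tolling adds 54 days: February 27, 1997 + 54 days = April 22, 1997.
April 22, 1997 is a listed holiday. The next qualifying day is April 23, 1997.
The deadline is April 23, 1997; the filing on May 4, 1997 is after that date.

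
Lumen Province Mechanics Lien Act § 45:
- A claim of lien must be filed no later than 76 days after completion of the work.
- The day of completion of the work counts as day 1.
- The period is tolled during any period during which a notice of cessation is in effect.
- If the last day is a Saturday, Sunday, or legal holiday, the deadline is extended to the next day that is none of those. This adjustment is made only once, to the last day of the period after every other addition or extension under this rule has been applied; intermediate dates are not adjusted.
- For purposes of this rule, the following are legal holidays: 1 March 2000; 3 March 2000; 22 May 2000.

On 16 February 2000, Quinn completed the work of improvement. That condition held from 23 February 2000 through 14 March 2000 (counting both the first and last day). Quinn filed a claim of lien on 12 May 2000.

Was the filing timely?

Yes

Counting 16 February 2000 as day 1, day 76 is May 1, 2000.
From February 23, 2000 through March 14, 2000 inclusive is 21 days; tolling adds 21 days: May 1, 2000 + 21 days = May 22, 2000.
May 22, 2000 is a listed holiday. The next qualifying day is May 23, 2000.
The deadline is May 23, 2000; the filing on May 12, 2000 is on or before that date.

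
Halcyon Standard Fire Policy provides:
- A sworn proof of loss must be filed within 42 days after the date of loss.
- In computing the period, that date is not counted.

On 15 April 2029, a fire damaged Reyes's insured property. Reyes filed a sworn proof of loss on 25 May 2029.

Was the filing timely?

42 days after 15 April 2029 is May 27, 2029.
The deadline is May 27, 2029; the filing on May 25, 2029 is on or before that date.

Yes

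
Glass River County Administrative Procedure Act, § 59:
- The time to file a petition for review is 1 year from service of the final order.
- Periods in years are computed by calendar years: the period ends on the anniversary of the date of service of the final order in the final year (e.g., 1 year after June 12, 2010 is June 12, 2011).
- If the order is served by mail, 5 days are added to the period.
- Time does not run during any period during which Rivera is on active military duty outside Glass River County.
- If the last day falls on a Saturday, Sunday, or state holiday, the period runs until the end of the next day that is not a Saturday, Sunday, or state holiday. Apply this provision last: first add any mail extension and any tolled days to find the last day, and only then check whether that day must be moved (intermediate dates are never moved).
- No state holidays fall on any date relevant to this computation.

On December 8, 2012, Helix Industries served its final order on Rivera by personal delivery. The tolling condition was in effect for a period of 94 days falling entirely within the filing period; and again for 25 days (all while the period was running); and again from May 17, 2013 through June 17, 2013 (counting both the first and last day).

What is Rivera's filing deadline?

May 8, 2014

1 year after December 8, 2012 is December 8, 2013.
Service was not by mail, so no mail extension applies.
Tolling adds 94 days: December 8, 2013 + 94 days = March 12, 2014.
Tolling adds 25 days: March 12, 2014 + 25 days = April 6, 2014.
From May 17, 2013 through June 17, 2013 inclusive is 32 days; tolling adds 32 days: April 6, 2014 + 32 days = May 8, 2014.
May 8, 2014 is a Thursday and not a state holiday, so no extension applies.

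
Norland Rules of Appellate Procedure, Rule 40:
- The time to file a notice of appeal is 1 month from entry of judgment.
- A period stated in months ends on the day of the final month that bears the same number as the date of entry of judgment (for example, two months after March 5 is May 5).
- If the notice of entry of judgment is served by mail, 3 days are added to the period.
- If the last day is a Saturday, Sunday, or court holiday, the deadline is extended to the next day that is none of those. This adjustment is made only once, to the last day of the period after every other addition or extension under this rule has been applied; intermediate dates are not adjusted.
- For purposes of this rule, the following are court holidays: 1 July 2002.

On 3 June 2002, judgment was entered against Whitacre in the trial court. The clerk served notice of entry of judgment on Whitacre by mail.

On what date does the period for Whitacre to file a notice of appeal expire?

1 month after 3 June 2002 is July 3, 2002.
Service was by mail, adding 3 days: July 3, 2002 + 3 days = July 6, 2002.
July 6, 2002 is Saturday; July 7, 2002 is Sunday. The next qualifying day is July 8, 2002.

July 8, 2002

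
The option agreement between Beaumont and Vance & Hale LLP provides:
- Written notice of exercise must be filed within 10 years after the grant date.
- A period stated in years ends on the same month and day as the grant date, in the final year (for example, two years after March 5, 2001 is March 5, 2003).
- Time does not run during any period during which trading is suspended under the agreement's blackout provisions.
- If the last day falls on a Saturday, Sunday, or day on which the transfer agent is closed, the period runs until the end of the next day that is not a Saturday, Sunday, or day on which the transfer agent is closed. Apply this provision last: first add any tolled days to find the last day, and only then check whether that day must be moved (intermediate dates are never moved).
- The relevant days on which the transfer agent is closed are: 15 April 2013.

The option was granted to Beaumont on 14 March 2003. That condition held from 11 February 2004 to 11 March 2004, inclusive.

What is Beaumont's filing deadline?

10 years after 14 March 2003 is March 14, 2013.
From February 11, 2004 through March 11, 2004 inclusive is 30 days; tolling adds 30 days: March 14, 2013 + 30 days = April 13, 2013.
April 13, 2013 is Saturday; April 14, 2013 is Sunday; April 15, 2013 is a listed holiday. The next qualifying day is April 16, 2013.

April 16, 2013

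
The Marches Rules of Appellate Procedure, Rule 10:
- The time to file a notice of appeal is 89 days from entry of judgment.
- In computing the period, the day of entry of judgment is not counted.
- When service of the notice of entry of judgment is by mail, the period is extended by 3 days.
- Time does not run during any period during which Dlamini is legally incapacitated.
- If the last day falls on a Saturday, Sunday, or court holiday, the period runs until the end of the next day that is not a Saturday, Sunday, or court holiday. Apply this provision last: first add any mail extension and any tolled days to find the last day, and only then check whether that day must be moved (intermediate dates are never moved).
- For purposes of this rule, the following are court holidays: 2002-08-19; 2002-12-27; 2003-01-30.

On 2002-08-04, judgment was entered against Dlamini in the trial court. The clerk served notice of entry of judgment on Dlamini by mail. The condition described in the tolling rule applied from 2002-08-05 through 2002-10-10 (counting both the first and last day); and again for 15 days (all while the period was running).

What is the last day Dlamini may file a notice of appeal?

89 days after 2002-08-04 is November 1, 2002.
Service was by mail, adding 3 days: November 1, 2002 + 3 days = November 4, 2002.
From August 5, 2002 through October 10, 2002 inclusive is 67 days; tolling adds 67 days: November 4, 2002 + 67 days = January 10, 2003.
Tolling adds 15 days: January 10, 2003 + 15 days = January 25, 2003.
January 25, 2003 is Saturday; January 26, 2003 is Sunday. The next qualifying day is January 27, 2003.

January 27, 2003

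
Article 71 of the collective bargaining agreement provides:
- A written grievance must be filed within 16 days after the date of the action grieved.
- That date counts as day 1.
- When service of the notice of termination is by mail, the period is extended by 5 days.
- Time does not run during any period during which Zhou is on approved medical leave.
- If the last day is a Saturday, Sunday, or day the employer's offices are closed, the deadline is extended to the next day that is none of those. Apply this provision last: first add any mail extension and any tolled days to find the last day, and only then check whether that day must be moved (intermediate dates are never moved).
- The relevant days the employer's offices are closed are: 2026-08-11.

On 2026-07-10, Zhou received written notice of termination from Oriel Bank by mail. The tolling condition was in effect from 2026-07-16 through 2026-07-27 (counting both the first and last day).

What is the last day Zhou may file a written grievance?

Counting 2026-07-10 as day 1, day 16 is July 25, 2026.
Service was by mail, adding 5 days: July 25, 2026 + 5 days = July 30, 2026.
From July 16, 2026 through July 27, 2026 inclusive is 12 days; tolling adds 12 days: July 30, 2026 + 12 days = August 11, 2026.
August 11, 2026 is a listed holiday. The next qualifying day is August 12, 2026.

August 12, 2026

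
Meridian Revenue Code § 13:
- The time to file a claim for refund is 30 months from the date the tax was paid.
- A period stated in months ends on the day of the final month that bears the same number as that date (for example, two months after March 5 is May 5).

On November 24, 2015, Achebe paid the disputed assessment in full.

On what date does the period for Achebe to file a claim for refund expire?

May 24, 2018

30 months after November 24, 2015 is May 24, 2018.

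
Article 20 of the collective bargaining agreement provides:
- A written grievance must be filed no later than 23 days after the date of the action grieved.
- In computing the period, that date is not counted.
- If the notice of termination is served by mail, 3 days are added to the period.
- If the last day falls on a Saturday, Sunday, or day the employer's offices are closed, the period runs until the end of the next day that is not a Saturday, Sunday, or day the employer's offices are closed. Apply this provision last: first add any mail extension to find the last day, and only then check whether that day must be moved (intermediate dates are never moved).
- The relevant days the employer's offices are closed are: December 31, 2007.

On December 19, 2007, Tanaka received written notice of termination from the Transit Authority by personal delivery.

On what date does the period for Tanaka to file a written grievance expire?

23 days after December 19, 2007 is January 11, 2008.
Service was not by mail, so no mail extension applies.
January 11, 2008 is a Friday and not a day the employer's offices are closed, so no extension applies.

January 11, 2008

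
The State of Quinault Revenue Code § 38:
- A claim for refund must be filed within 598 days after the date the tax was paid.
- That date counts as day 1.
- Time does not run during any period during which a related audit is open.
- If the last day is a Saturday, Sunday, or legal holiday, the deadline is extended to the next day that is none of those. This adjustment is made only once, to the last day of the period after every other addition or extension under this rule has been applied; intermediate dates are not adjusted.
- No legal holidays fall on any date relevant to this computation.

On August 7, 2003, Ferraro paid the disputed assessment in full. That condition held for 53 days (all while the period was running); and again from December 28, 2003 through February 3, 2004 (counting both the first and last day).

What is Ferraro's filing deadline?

Counting August 7, 2003 as day 1, day 598 is March 26, 2005.
Tolling adds 53 days: March 26, 2005 + 53 days = May 18, 2005.
From December 28, 2003 through February 3, 2004 inclusive is 38 days; tolling adds 38 days: May 18, 2005 + 38 days = June 25, 2005.
June 25, 2005 is Saturday; June 26, 2005 is Sunday. The next qualifying day is June 27, 2005.

June 27, 2005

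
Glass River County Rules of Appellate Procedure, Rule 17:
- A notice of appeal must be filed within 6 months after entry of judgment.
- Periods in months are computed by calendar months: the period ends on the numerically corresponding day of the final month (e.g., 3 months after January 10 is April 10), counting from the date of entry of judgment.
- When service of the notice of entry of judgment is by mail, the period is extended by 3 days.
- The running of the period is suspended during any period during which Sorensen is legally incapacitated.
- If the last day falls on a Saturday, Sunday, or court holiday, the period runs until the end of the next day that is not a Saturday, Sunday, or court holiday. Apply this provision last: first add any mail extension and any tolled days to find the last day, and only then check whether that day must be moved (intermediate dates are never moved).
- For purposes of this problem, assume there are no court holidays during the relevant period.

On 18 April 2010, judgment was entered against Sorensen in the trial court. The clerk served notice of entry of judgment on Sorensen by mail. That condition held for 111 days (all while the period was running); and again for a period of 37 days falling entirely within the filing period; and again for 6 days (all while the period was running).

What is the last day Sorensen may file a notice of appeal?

6 months after 18 April 2010 is October 18, 2010.
Service was by mail, adding 3 days: October 18, 2010 + 3 days = October 21, 2010.
Tolling adds 111 days: October 21, 2010 + 111 days = February 9, 2011.
Tolling adds 37 days: February 9, 2011 + 37 days = March 18, 2011.
Tolling adds 6 days: March 18, 2011 + 6 days = March 24, 2011.
March 24, 2011 is a Thursday and not a court holiday, so no extension applies.

March 24, 2011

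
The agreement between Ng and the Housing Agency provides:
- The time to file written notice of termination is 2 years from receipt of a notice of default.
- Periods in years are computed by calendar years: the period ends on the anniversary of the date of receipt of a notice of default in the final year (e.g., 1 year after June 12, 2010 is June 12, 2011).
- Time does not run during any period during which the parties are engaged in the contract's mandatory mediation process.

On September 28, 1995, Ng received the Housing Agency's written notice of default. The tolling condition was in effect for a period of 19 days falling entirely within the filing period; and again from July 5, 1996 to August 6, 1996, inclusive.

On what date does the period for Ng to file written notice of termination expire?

November 19, 1997

2 years after September 28, 1995 is September 28, 1997.
Tolling adds 19 days: September 28, 1997 + 19 days = October 17, 1997.
From July 5, 1996 through August 6, 1996 inclusive is 33 days; tolling adds 33 days: October 17, 1997 + 33 days = November 19, 1997.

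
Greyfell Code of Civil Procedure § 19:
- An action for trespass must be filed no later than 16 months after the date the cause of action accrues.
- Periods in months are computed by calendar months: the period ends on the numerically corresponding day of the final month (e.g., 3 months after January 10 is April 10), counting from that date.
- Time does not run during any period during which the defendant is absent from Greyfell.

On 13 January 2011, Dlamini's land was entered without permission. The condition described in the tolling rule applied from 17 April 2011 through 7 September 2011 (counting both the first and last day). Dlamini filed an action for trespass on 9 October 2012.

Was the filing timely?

No

16 months after 13 January 2011 is May 13, 2012.
From April 17, 2011 through September 7, 2011 inclusive is 144 days; tolling adds 144 days: May 13, 2012 + 144 days = October 4, 2012.
The deadline is October 4, 2012; the filing on October 9, 2012 is after that date.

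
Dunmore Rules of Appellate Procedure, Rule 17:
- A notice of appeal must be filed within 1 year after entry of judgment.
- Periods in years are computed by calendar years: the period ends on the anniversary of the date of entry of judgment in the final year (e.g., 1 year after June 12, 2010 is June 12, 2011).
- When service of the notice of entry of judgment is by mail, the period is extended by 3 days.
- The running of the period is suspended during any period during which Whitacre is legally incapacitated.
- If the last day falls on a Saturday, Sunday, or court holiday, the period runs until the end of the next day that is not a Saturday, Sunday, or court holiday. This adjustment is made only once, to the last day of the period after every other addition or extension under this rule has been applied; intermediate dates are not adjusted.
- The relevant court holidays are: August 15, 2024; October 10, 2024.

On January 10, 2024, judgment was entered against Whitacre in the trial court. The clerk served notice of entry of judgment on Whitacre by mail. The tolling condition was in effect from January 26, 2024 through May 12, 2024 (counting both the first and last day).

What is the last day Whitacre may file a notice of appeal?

May 1, 2025

1 year after January 10, 2024 is January 10, 2025.
Service was by mail, adding 3 days: January 10, 2025 + 3 days = January 13, 2025.
From January 26, 2024 through May 12, 2024 inclusive is 108 days; tolling adds 108 days: January 13, 2025 + 108 days = May 1, 2025.
May 1, 2025 is a Thursday and not a court holiday, so no extension applies.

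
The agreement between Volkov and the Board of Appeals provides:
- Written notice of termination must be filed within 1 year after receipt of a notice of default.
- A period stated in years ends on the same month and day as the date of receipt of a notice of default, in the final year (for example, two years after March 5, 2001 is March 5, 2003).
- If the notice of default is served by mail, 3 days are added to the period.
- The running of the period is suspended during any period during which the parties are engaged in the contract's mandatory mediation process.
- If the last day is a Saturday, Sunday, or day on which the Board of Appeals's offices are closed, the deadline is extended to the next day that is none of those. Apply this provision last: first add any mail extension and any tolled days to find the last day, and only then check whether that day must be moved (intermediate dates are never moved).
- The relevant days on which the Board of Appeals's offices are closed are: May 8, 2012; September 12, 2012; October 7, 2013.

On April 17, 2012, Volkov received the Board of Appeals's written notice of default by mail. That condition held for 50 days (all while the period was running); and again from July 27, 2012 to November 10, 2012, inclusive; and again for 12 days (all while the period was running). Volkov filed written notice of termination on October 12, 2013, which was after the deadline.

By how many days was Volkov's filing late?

1 year after April 17, 2012 is April 17, 2013.
Service was by mail, adding 3 days: April 17, 2013 + 3 days = April 20, 2013.
Tolling adds 50 days: April 20, 2013 + 50 days = June 9, 2013.
From July 27, 2012 through November 10, 2012 inclusive is 107 days; tolling adds 107 days: June 9, 2013 + 107 days = September 24, 2013.
Tolling adds 12 days: September 24, 2013 + 12 days = October 6, 2013.
October 6, 2013 is Sunday; October 7, 2013 is a listed holiday. The next qualifying day is October 8, 2013.
The deadline is October 8, 2013; from October 8, 2013 to October 12, 2013 is 4 days.

4 days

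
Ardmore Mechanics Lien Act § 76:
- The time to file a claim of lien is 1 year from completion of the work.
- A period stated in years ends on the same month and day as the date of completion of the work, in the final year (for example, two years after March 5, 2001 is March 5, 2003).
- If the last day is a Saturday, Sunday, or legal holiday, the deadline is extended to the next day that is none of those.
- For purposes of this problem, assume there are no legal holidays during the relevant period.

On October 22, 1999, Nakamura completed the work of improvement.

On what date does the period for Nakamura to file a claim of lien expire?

October 23, 2000

1 year after October 22, 1999 is October 22, 2000.
October 22, 2000 is Sunday. The next qualifying day is October 23, 2000.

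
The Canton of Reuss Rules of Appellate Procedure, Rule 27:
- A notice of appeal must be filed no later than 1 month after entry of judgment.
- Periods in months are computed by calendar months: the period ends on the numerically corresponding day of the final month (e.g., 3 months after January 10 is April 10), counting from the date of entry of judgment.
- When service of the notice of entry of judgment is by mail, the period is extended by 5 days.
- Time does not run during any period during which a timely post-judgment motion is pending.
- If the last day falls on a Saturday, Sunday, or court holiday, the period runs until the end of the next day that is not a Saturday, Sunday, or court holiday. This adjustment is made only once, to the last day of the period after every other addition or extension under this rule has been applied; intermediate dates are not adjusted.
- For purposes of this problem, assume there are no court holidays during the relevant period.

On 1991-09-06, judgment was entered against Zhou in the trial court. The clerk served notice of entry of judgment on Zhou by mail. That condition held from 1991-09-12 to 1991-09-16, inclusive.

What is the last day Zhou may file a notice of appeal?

1 month after 1991-09-06 is October 6, 1991.
Service was by mail, adding 5 days: October 6, 1991 + 5 days = October 11, 1991.
From September 12, 1991 through September 16, 1991 inclusive is 5 days; tolling adds 5 days: October 11, 1991 + 5 days = October 16, 1991.
October 16, 1991 is a Wednesday and not a court holiday, so no extension applies.

October 16, 1991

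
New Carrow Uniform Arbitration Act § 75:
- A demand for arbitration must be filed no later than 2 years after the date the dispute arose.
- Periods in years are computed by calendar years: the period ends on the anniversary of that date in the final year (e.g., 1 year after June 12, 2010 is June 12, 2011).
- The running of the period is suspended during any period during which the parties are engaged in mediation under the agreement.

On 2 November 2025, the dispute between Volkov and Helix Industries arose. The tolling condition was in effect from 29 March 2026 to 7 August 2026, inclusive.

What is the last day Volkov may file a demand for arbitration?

2 years after 2 November 2025 is November 2, 2027.
From March 29, 2026 through August 7, 2026 inclusive is 132 days; tolling adds 132 days: November 2, 2027 + 132 days = March 13, 2028.

March 13, 2028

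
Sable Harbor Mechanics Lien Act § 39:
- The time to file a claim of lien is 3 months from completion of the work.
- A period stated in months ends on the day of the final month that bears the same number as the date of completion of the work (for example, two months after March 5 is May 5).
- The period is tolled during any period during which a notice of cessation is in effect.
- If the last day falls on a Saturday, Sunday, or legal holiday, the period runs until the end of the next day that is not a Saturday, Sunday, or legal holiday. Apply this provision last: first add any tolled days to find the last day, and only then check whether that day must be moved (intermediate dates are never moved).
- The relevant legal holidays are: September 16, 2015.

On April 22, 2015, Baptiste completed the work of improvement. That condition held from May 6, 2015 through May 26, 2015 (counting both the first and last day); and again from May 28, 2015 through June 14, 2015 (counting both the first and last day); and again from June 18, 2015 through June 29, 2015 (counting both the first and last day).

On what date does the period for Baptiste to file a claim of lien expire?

September 11, 2015

3 months after April 22, 2015 is July 22, 2015.
From May 6, 2015 through May 26, 2015 inclusive is 21 days; tolling adds 21 days: July 22, 2015 + 21 days = August 12, 2015.
From May 28, 2015 through June 14, 2015 inclusive is 18 days; tolling adds 18 days: August 12, 2015 + 18 days = August 30, 2015.
From June 18, 2015 through June 29, 2015 inclusive is 12 days; tolling adds 12 days: August 30, 2015 + 12 days = September 11, 2015.
September 11, 2015 is a Friday and not a legal holiday, so no extension applies.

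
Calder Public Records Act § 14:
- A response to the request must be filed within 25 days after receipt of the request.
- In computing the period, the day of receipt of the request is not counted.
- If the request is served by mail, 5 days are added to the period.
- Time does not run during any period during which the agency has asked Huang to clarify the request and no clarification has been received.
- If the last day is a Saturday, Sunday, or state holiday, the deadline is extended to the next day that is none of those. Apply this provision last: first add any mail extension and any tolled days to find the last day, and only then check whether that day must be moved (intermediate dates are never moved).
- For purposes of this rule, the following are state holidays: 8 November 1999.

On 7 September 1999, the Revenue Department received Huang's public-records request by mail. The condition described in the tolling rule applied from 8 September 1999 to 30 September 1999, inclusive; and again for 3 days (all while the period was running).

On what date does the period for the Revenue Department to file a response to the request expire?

November 2, 1999

25 days after 7 September 1999 is October 2, 1999.
Service was by mail, adding 5 days: October 2, 1999 + 5 days = October 7, 1999.
From September 8, 1999 through September 30, 1999 inclusive is 23 days; tolling adds 23 days: October 7, 1999 + 23 days = October 30, 1999.
Tolling adds 3 days: October 30, 1999 + 3 days = November 2, 1999.
November 2, 1999 is a Tuesday and not a state holiday, so no extension applies.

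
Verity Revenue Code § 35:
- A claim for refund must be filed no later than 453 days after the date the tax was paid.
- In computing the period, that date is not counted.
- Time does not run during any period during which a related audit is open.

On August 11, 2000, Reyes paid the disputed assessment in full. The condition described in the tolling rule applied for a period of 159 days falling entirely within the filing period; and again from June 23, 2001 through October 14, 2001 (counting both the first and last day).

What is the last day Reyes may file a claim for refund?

August 7, 2002

453 days after August 11, 2000 is November 7, 2001.
Tolling adds 159 days: November 7, 2001 + 159 days = April 15, 2002.
From June 23, 2001 through October 14, 2001 inclusive is 114 days; tolling adds 114 days: April 15, 2002 + 114 days = August 7, 2002.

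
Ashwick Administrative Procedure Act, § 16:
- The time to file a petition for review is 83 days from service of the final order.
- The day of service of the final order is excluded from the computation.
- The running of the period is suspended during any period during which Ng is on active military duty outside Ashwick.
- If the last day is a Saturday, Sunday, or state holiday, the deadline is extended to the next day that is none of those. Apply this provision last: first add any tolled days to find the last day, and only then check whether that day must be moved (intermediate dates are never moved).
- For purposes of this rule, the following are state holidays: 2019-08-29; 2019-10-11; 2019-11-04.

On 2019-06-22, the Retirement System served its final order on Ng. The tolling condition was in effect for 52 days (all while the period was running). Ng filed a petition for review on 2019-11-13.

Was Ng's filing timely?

83 days after 2019-06-22 is September 13, 2019.
Tolling adds 52 days: September 13, 2019 + 52 days = November 4, 2019.
November 4, 2019 is a listed holiday. The next qualifying day is November 5, 2019.
The deadline is November 5, 2019; the filing on November 13, 2019 is after that date.

No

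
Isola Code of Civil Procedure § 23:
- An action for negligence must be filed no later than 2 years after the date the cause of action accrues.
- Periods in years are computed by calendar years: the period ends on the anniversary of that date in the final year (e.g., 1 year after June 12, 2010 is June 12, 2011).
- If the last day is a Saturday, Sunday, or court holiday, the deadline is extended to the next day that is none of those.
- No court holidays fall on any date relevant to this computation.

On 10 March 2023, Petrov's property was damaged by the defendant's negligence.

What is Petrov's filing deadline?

March 10, 2025

2 years after 10 March 2023 is March 10, 2025.
March 10, 2025 is a Monday and not a court holiday, so no extension applies.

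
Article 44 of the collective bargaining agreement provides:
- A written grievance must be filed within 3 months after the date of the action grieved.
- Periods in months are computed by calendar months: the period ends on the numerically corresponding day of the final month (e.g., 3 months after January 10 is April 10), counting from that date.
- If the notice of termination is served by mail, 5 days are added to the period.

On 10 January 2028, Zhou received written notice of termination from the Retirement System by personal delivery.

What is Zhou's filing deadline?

April 10, 2028

3 months after 10 January 2028 is April 10, 2028.
Service was not by mail, so no mail extension applies.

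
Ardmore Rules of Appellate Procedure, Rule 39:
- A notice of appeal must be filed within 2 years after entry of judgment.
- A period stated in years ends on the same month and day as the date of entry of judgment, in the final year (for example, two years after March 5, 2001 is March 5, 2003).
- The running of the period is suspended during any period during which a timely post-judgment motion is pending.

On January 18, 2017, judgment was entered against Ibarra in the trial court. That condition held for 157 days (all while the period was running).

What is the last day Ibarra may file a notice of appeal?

June 24, 2019

2 years after January 18, 2017 is January 18, 2019.
Tolling adds 157 days: January 18, 2019 + 157 days = June 24, 2019.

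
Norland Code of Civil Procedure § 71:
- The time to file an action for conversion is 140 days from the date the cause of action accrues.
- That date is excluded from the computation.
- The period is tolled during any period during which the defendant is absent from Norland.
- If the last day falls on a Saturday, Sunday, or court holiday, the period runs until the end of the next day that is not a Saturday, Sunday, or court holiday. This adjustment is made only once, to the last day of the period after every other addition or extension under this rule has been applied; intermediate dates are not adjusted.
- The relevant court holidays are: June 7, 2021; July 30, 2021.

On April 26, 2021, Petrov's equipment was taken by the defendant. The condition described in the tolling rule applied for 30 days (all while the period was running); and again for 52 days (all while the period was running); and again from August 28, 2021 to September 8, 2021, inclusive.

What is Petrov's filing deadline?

December 16, 2021

140 days after April 26, 2021 is September 13, 2021.
Tolling adds 30 days: September 13, 2021 + 30 days = October 13, 2021.
Tolling adds 52 days: October 13, 2021 + 52 days = December 4, 2021.
From August 28, 2021 through September 8, 2021 inclusive is 12 days; tolling adds 12 days: December 4, 2021 + 12 days = December 16, 2021.
December 16, 2021 is a Thursday and not a court holiday, so no extension applies.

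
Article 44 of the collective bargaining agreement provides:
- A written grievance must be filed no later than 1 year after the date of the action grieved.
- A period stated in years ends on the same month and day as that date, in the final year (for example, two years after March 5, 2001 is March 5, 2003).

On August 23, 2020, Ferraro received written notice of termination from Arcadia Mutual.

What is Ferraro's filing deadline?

1 year after August 23, 2020 is August 23, 2021.

August 23, 2021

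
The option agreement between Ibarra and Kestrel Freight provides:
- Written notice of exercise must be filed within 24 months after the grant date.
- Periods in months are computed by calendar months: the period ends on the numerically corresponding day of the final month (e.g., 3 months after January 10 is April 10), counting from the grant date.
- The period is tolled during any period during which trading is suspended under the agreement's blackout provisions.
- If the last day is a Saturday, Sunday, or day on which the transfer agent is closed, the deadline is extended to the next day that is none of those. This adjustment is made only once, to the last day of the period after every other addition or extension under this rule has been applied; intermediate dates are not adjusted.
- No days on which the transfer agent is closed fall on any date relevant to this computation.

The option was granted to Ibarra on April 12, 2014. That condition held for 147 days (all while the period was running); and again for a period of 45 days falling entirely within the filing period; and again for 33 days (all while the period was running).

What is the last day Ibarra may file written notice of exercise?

24 months after April 12, 2014 is April 12, 2016.
Tolling adds 147 days: April 12, 2016 + 147 days = September 6, 2016.
Tolling adds 45 days: September 6, 2016 + 45 days = October 21, 2016.
Tolling adds 33 days: October 21, 2016 + 33 days = November 23, 2016.
November 23, 2016 is a Wednesday and not a day on which the transfer agent is closed, so no extension applies.

November 23, 2016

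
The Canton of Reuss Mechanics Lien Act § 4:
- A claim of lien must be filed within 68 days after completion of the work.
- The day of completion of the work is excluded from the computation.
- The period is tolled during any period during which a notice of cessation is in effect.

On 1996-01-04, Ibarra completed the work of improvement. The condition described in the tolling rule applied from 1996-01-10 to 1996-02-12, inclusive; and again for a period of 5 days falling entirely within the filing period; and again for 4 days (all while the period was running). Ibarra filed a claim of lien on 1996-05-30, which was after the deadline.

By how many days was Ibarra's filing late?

68 days after 1996-01-04 is March 12, 1996.
From January 10, 1996 through February 12, 1996 inclusive is 34 days; tolling adds 34 days: March 12, 1996 + 34 days = April 15, 1996.
Tolling adds 5 days: April 15, 1996 + 5 days = April 20, 1996.
Tolling adds 4 days: April 20, 1996 + 4 days = April 24, 1996.
The deadline is April 24, 1996; from April 24, 1996 to May 30, 1996 is 36 days.

36 days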